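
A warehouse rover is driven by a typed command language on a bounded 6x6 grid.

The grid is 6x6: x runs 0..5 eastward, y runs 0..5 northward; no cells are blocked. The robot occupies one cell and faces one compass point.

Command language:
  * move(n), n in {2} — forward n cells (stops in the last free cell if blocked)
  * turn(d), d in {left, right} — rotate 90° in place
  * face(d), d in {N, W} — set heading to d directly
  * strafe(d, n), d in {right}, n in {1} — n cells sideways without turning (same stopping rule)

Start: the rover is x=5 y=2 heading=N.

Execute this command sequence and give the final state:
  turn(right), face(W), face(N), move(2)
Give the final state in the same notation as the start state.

x=5 y=4 heading=N

t0: x=5 y=2 heading=N
step 1 (turn(right)): x=5 y=2 heading=E
step 2 (face(W)): x=5 y=2 heading=W
step 3 (face(N)): x=5 y=2 heading=N
step 4 (move(2)): x=5 y=4 heading=N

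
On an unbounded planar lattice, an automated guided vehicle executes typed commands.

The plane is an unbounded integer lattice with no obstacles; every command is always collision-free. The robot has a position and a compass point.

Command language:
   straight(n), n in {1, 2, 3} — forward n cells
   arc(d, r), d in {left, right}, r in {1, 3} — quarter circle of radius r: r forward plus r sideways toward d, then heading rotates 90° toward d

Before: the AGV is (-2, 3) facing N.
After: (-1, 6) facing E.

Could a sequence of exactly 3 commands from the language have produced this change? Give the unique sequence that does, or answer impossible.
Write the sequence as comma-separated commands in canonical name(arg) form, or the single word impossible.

straight(1), straight(1), arc(right, 1)

key: running arc(right, 1) before straight(1) would end elsewhere — order is forced
start: (-2, 3) facing N
t=1 straight(1) ⇒ (-2, 4) facing N
t=2 straight(1) ⇒ (-2, 5) facing N
t=3 arc(right, 1) ⇒ (-1, 6) facing E
no other 3-command option fits: unique.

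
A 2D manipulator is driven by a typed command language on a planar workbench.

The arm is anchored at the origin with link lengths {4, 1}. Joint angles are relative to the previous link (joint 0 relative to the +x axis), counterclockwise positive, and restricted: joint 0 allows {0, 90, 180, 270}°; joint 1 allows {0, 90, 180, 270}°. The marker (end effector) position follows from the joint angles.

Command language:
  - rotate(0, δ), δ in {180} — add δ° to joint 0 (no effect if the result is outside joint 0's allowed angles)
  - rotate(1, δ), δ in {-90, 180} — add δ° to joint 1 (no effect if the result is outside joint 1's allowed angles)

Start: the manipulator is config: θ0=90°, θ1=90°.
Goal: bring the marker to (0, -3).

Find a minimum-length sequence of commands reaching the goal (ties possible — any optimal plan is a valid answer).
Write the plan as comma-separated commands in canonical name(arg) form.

start: config: θ0=90°, θ1=90°
1. rotate(1, -90) → config: θ0=90°, θ1=0°
2. rotate(1, 180) → config: θ0=90°, θ1=180°
3. rotate(0, 180) → config: θ0=270°, θ1=180°
nothing shorter than 3 reaches the goal.

rotate(1, -90), rotate(1, 180), rotate(0, 180)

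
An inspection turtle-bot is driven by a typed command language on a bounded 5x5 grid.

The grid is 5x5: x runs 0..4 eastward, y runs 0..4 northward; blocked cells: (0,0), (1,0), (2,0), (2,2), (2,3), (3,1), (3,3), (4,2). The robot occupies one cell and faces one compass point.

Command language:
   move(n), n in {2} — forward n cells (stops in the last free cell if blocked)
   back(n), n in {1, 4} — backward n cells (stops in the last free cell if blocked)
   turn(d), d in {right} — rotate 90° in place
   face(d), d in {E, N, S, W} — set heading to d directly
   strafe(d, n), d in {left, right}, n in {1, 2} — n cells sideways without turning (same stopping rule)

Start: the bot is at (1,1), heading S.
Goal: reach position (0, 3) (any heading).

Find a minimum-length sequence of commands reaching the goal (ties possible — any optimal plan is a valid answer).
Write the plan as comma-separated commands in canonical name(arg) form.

initial: at (1,1), heading S
1. strafe(right, 1) → at (0,1), heading S
2. face(E) → at (0,1), heading E
3. strafe(left, 2) → at (0,3), heading E
no 2-step plan works, so 3 is optimal.

strafe(right, 1), face(E), strafe(left, 2)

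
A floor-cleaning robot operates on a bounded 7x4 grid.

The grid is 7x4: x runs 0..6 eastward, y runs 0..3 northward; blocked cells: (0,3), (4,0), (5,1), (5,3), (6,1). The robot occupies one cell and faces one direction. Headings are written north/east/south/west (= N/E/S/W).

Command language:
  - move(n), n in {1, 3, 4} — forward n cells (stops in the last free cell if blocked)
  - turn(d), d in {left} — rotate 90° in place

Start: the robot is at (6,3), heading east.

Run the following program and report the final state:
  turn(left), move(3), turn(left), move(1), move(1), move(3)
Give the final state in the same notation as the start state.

begin: at (6,3), heading east
step 1 (turn(left)): at (6,3), heading north
step 2 (move(3)): at (6,3), heading north
step 3 (turn(left)): at (6,3), heading west
step 4 (move(1)): at (6,3), heading west
step 5 (move(1)): at (6,3), heading west
step 6 (move(3)): at (6,3), heading west

at (6,3), heading west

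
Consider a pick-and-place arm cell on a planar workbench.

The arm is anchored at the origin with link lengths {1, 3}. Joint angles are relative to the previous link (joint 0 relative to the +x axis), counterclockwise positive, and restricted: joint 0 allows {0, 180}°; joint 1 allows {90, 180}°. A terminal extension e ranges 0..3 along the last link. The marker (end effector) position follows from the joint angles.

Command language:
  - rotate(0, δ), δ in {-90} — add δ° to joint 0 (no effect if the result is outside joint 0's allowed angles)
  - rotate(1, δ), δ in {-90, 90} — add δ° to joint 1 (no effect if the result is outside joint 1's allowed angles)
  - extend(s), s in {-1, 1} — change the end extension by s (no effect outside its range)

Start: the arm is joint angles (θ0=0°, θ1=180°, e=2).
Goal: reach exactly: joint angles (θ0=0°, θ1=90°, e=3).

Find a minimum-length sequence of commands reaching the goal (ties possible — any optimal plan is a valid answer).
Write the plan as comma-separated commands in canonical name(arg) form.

rotate(1, -90), extend(1)

from: joint angles (θ0=0°, θ1=180°, e=2)
step 1 (rotate(1, -90)): joint angles (θ0=0°, θ1=90°, e=2)
step 2 (extend(1)): joint angles (θ0=0°, θ1=90°, e=3)
minimal: 2 command(s), checked below 2.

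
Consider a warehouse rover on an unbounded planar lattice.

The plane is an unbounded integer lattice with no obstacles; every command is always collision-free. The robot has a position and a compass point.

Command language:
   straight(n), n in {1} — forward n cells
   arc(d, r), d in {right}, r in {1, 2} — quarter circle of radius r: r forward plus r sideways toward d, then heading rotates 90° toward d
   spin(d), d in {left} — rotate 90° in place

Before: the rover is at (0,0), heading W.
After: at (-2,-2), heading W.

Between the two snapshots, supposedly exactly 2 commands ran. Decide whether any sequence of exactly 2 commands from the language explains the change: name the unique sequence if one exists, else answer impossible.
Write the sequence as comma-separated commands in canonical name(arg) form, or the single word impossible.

key: order matters: swapping spin(left) and arc(right, 2) lands elsewhere
initial: at (0,0), heading W
1. spin(left) → at (0,0), heading S
2. arc(right, 2) → at (-2,-2), heading W
no other 2-command option fits: unique.

spin(left), arc(right, 2)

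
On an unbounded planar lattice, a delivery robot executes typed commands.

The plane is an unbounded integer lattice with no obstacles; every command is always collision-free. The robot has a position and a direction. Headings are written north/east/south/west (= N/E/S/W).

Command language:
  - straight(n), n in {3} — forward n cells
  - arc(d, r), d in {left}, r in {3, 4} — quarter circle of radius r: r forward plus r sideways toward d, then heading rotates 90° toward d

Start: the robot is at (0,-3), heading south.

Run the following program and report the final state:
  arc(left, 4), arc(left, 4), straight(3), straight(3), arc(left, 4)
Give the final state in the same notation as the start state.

start: at (0,-3), heading south
t=1 arc(left, 4) ⇒ at (4,-7), heading east
t=2 arc(left, 4) ⇒ at (8,-3), heading north
t=3 straight(3) ⇒ at (8,0), heading north
t=4 straight(3) ⇒ at (8,3), heading north
t=5 arc(left, 4) ⇒ at (4,7), heading west

at (4,7), heading west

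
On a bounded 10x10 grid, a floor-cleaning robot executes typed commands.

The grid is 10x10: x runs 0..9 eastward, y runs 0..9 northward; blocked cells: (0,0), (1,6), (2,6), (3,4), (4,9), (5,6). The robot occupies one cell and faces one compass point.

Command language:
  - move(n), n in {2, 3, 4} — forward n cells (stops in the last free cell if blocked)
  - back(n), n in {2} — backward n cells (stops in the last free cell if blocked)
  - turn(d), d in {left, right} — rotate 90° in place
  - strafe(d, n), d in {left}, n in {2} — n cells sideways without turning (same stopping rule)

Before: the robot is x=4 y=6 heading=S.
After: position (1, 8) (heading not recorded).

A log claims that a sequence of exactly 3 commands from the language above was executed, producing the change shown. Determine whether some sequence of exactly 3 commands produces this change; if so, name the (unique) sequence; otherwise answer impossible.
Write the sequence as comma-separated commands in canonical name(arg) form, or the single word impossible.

key: running move(3) before back(2) would end elsewhere — order is forced
initial: x=4 y=6 heading=S
1. back(2) → x=4 y=8 heading=S
2. turn(right) → x=4 y=8 heading=W
3. move(3) → x=1 y=8 heading=W
no other 3-command option fits: unique.

back(2), turn(right), move(3)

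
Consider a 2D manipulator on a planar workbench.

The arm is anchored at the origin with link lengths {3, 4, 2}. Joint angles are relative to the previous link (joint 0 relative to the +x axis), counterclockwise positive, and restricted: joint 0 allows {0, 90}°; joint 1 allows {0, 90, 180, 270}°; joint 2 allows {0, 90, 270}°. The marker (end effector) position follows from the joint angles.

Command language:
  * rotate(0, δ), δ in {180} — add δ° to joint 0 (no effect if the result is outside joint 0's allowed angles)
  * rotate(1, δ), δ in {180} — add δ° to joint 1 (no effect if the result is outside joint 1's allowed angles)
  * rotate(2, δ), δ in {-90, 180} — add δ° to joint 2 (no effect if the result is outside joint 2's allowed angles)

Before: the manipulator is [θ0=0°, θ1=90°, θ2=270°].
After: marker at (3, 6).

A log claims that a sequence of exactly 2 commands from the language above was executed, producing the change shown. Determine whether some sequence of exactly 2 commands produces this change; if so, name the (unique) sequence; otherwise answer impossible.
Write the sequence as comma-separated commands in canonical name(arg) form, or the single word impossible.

rotate(2, 180), rotate(2, -90)

key: running rotate(2, -90) before rotate(2, 180) would end elsewhere — order is forced
start: [θ0=0°, θ1=90°, θ2=270°]
1. rotate(2, 180) → [θ0=0°, θ1=90°, θ2=90°]
2. rotate(2, -90) → [θ0=0°, θ1=90°, θ2=0°]
all 16 alternatives checked — unique.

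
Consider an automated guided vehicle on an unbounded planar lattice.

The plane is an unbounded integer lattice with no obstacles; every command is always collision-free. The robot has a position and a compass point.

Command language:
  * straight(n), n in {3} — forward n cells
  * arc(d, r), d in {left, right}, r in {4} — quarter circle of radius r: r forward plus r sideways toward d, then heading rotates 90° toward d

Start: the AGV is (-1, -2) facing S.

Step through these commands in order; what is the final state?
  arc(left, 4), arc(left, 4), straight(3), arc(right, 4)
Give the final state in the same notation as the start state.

(11, 5) facing E

t0: (-1, -2) facing S
[1] after arc(left, 4): (3, -6) facing E
[2] after arc(left, 4): (7, -2) facing N
[3] after straight(3): (7, 1) facing N
[4] after arc(right, 4): (11, 5) facing E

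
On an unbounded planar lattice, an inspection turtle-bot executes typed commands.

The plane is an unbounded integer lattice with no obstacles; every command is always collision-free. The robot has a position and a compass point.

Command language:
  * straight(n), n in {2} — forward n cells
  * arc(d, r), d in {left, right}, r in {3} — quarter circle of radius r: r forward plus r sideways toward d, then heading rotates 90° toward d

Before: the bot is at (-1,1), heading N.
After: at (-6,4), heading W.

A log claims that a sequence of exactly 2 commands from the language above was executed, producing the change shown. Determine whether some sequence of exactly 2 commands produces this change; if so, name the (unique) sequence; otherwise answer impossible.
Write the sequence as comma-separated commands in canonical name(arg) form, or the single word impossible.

arc(left, 3), straight(2)

key: running straight(2) before arc(left, 3) would end elsewhere — order is forced
begin: at (-1,1), heading N
t=1 arc(left, 3) ⇒ at (-4,4), heading W
t=2 straight(2) ⇒ at (-6,4), heading W
no rival 2-sequence matches.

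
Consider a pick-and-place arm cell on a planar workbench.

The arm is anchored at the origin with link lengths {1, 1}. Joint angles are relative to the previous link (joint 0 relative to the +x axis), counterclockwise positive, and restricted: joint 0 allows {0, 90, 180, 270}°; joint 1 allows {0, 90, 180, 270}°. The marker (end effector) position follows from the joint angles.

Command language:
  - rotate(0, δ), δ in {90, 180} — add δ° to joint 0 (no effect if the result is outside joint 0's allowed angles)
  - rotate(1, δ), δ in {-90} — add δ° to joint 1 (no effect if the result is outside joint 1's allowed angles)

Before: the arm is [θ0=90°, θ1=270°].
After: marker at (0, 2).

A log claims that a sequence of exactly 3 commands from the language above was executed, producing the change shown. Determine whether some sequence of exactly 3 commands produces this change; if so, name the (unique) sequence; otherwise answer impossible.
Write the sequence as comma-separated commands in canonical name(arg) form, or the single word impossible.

rotate(1, -90), rotate(1, -90), rotate(1, -90)

begin: [θ0=90°, θ1=270°]
[1] after rotate(1, -90): [θ0=90°, θ1=180°]
[2] after rotate(1, -90): [θ0=90°, θ1=90°]
[3] after rotate(1, -90): [θ0=90°, θ1=0°]
all 27 alternatives checked — unique.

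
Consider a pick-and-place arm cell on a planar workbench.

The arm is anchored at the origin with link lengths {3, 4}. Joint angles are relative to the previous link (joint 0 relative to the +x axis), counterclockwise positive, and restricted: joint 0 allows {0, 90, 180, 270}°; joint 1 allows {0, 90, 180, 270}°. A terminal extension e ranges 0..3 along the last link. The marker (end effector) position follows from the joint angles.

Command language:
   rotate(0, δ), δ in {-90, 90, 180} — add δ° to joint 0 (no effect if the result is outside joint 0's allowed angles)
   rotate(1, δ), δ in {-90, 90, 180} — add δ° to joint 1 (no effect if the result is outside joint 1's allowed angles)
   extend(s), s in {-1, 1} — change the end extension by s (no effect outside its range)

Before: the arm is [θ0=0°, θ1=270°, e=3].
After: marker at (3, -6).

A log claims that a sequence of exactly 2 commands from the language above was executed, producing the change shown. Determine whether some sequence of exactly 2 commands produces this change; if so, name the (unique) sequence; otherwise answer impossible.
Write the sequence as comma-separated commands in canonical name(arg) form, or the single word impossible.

key: order matters: swapping extend(1) and extend(-1) lands elsewhere
t0: [θ0=0°, θ1=270°, e=3]
[1] after extend(1): [θ0=0°, θ1=270°, e=3]
[2] after extend(-1): [θ0=0°, θ1=270°, e=2]
uniquely the one of 64 2-step routes that fits.

extend(1), extend(-1)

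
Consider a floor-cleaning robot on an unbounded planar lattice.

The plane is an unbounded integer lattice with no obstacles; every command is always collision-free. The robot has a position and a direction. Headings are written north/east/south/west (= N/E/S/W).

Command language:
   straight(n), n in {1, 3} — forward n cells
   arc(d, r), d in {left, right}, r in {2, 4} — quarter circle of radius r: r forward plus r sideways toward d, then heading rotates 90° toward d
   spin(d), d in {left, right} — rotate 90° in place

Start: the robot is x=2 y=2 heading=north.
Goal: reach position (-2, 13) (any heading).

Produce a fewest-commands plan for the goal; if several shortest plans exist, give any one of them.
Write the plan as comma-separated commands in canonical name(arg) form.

straight(3), straight(3), straight(1), arc(left, 4)

initial: x=2 y=2 heading=north
1. straight(3) → x=2 y=5 heading=north
2. straight(3) → x=2 y=8 heading=north
3. straight(1) → x=2 y=9 heading=north
4. arc(left, 4) → x=-2 y=13 heading=west
shorter routes all fall short; 4 is best.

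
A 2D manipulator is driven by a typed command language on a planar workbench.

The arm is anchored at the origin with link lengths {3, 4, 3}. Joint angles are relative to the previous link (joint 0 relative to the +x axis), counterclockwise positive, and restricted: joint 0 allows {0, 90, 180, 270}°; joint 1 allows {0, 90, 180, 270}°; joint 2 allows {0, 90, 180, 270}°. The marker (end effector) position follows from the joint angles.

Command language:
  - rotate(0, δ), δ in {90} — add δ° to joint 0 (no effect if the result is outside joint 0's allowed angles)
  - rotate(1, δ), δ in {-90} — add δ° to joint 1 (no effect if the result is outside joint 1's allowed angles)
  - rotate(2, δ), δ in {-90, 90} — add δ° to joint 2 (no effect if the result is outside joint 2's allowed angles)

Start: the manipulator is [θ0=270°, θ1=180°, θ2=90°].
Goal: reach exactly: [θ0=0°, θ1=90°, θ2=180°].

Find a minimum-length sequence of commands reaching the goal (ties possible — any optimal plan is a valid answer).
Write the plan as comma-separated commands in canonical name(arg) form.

rotate(0, 90), rotate(1, -90), rotate(2, 90)

t0: [θ0=270°, θ1=180°, θ2=90°]
[1] after rotate(0, 90): [θ0=0°, θ1=180°, θ2=90°]
[2] after rotate(1, -90): [θ0=0°, θ1=90°, θ2=90°]
[3] after rotate(2, 90): [θ0=0°, θ1=90°, θ2=180°]
nothing shorter than 3 reaches the goal.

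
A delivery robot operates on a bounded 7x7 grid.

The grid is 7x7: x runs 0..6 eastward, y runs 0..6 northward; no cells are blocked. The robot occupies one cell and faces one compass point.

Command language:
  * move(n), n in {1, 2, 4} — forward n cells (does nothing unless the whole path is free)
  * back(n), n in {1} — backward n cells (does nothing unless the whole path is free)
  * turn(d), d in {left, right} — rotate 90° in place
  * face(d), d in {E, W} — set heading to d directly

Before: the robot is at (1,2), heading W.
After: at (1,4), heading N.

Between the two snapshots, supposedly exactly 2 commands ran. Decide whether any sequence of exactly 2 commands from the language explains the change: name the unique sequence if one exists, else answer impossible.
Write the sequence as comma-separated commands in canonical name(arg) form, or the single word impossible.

key: order matters: swapping turn(right) and move(2) lands elsewhere
from: at (1,2), heading W
t=1 turn(right) ⇒ at (1,2), heading N
t=2 move(2) ⇒ at (1,4), heading N
no rival 2-sequence matches.

turn(right), move(2)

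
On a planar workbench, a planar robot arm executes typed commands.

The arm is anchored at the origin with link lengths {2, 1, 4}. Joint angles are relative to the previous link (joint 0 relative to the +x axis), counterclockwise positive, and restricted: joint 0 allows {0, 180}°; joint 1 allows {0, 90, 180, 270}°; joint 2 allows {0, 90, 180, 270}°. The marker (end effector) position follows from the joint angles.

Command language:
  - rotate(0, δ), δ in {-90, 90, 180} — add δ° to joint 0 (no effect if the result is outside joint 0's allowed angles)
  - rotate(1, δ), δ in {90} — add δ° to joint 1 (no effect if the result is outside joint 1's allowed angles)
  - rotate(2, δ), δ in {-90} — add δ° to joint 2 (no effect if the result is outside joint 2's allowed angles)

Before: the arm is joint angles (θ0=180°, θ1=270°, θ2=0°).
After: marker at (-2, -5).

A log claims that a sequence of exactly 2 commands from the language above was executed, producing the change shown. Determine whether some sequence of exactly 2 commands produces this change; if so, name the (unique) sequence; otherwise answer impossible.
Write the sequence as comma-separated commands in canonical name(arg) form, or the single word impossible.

rotate(1, 90), rotate(1, 90)

t0: joint angles (θ0=180°, θ1=270°, θ2=0°)
t=1 rotate(1, 90) ⇒ joint angles (θ0=180°, θ1=0°, θ2=0°)
t=2 rotate(1, 90) ⇒ joint angles (θ0=180°, θ1=90°, θ2=0°)
all 25 alternatives checked — unique.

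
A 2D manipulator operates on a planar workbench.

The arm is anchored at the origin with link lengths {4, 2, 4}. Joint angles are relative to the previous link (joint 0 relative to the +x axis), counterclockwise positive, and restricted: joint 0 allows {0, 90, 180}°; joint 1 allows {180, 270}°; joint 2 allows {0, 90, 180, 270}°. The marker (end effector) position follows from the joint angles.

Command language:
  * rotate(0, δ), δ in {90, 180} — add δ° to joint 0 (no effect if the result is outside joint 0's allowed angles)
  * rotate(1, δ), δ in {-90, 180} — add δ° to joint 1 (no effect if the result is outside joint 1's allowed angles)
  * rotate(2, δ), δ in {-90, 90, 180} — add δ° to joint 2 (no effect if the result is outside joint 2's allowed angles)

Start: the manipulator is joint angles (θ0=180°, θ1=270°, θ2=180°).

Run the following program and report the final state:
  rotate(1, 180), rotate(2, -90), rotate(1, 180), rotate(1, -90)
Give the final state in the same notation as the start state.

joint angles (θ0=180°, θ1=180°, θ2=90°)

t0: joint angles (θ0=180°, θ1=270°, θ2=180°)
1. rotate(1, 180) → joint angles (θ0=180°, θ1=270°, θ2=180°)
2. rotate(2, -90) → joint angles (θ0=180°, θ1=270°, θ2=90°)
3. rotate(1, 180) → joint angles (θ0=180°, θ1=270°, θ2=90°)
4. rotate(1, -90) → joint angles (θ0=180°, θ1=180°, θ2=90°)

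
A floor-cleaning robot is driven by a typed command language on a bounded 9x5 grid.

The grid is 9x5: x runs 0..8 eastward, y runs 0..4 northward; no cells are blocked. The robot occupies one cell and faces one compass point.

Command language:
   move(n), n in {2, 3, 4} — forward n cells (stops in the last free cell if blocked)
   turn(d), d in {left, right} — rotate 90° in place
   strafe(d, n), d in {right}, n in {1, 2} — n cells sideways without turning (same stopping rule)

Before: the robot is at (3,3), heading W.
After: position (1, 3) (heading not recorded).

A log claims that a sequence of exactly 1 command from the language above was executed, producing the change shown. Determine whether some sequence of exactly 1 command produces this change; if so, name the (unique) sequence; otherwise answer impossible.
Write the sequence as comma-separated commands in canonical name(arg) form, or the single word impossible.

move(2)

from: at (3,3), heading W
t=1 move(2) ⇒ at (1,3), heading W
all 7 alternatives checked — unique.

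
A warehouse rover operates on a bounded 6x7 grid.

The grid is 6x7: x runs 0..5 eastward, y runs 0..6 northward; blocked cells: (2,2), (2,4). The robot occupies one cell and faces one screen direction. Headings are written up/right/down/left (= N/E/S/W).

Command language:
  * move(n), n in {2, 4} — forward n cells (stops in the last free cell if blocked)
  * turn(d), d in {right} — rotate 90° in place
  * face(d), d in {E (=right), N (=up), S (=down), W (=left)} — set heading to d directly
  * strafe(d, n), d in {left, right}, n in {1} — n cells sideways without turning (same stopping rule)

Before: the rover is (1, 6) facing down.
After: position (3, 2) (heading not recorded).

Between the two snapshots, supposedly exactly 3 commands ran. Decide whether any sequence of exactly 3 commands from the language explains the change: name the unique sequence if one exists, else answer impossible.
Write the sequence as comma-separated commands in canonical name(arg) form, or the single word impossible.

key: running move(4) before strafe(left, 1) would end elsewhere — order is forced
from: (1, 6) facing down
step 1 (strafe(left, 1)): (2, 6) facing down
step 2 (strafe(left, 1)): (3, 6) facing down
step 3 (move(4)): (3, 2) facing down
no rival 3-sequence matches.

strafe(left, 1), strafe(left, 1), move(4)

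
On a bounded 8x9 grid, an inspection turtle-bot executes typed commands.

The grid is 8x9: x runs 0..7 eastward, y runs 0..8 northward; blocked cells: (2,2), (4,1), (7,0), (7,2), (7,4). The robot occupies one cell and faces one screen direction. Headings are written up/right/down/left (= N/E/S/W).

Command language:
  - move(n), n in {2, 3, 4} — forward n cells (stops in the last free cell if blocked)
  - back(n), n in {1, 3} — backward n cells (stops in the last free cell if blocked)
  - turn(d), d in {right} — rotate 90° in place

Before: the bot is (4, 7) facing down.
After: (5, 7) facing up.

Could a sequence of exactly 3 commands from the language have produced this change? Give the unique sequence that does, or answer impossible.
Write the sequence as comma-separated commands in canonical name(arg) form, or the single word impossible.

key: position moved to (5,7) AND the heading swung to N — translation plus rotation needed
t0: (4, 7) facing down
[1] after turn(right): (4, 7) facing left
[2] after back(1): (5, 7) facing left
[3] after turn(right): (5, 7) facing up
no rival 3-sequence matches.

turn(right), back(1), turn(right)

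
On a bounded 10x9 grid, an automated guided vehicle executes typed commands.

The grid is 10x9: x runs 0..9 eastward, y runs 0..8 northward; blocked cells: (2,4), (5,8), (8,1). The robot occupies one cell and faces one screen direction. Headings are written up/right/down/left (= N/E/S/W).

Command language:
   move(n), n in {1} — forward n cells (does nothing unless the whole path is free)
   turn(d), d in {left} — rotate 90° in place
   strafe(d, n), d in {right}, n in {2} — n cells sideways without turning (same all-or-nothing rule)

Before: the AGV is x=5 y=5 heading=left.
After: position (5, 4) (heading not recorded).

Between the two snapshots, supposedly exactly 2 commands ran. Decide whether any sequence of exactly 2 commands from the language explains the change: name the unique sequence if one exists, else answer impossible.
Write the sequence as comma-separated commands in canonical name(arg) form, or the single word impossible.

key: order matters: swapping turn(left) and move(1) lands elsewhere
from: x=5 y=5 heading=left
step 1 (turn(left)): x=5 y=5 heading=down
step 2 (move(1)): x=5 y=4 heading=down
all 9 alternatives checked — unique.

turn(left), move(1)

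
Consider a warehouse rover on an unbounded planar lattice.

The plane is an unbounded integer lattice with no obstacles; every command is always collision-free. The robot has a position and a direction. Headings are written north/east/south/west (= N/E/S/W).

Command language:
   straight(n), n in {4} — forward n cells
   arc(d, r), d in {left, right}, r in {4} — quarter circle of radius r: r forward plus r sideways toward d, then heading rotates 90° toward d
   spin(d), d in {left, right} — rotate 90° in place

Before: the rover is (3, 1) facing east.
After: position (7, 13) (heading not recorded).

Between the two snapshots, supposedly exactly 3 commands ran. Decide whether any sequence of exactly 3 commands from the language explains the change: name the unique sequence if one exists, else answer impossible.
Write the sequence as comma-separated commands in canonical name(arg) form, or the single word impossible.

arc(left, 4), straight(4), straight(4)

key: running straight(4) before arc(left, 4) would end elsewhere — order is forced
begin: (3, 1) facing east
t=1 arc(left, 4) ⇒ (7, 5) facing north
t=2 straight(4) ⇒ (7, 9) facing north
t=3 straight(4) ⇒ (7, 13) facing north
no other 3-command option fits: unique.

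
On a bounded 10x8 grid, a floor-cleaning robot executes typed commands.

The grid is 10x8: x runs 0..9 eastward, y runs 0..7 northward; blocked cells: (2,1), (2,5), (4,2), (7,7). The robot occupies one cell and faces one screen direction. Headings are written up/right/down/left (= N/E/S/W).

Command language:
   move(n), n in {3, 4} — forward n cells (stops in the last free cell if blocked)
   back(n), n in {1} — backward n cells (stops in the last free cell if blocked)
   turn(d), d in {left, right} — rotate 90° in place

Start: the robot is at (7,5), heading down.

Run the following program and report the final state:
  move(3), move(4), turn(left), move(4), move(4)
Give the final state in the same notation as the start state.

initial: at (7,5), heading down
t=1 move(3) ⇒ at (7,2), heading down
t=2 move(4) ⇒ at (7,0), heading down
t=3 turn(left) ⇒ at (7,0), heading right
t=4 move(4) ⇒ at (9,0), heading right
t=5 move(4) ⇒ at (9,0), heading right

at (9,0), heading right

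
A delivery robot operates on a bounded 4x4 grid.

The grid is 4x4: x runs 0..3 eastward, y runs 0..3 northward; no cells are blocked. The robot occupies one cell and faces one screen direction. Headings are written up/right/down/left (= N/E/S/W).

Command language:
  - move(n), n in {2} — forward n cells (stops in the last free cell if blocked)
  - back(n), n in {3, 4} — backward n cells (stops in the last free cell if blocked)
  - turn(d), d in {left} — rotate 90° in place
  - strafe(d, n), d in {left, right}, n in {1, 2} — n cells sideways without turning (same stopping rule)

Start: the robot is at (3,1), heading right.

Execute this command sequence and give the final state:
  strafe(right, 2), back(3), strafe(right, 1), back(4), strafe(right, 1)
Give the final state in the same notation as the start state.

at (0,0), heading right

from: at (3,1), heading right
1. strafe(right, 2) → at (3,0), heading right
2. back(3) → at (0,0), heading right
3. strafe(right, 1) → at (0,0), heading right
4. back(4) → at (0,0), heading right
5. strafe(right, 1) → at (0,0), heading right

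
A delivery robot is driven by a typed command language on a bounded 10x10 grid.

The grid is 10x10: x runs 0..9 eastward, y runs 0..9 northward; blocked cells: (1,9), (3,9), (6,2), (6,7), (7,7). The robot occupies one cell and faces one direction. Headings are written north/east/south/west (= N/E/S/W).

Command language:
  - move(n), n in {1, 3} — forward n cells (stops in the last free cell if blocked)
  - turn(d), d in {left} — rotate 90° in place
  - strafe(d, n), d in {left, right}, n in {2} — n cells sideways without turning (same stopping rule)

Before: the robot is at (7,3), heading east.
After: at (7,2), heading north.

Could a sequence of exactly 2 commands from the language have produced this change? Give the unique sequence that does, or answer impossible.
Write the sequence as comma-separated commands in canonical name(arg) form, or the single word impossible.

all 25 sequences checked — none match.

impossible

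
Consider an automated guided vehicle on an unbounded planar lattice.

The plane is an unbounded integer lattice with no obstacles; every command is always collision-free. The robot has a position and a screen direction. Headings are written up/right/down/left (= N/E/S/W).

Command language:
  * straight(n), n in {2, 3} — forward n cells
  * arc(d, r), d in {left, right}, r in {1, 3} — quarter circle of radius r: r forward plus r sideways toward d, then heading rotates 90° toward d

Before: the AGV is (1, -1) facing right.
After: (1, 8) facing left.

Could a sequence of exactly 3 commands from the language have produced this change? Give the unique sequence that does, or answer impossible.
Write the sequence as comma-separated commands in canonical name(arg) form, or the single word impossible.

key: position moved to (1,8) AND the heading swung to W — translation plus rotation needed
from: (1, -1) facing right
[1] after arc(left, 3): (4, 2) facing up
[2] after straight(3): (4, 5) facing up
[3] after arc(left, 3): (1, 8) facing left
all 216 alternatives checked — unique.

arc(left, 3), straight(3), arc(left, 3)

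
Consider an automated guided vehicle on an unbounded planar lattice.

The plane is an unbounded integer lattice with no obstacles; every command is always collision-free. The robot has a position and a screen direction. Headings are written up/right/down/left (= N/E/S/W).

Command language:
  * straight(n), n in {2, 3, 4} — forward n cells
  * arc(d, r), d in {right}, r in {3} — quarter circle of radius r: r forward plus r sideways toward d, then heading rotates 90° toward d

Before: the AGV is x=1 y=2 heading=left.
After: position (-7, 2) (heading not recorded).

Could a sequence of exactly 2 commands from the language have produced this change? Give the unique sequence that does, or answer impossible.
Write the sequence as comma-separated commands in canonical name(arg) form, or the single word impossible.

straight(4), straight(4)

t0: x=1 y=2 heading=left
1. straight(4) → x=-3 y=2 heading=left
2. straight(4) → x=-7 y=2 heading=left
uniquely the one of 16 2-step routes that fits.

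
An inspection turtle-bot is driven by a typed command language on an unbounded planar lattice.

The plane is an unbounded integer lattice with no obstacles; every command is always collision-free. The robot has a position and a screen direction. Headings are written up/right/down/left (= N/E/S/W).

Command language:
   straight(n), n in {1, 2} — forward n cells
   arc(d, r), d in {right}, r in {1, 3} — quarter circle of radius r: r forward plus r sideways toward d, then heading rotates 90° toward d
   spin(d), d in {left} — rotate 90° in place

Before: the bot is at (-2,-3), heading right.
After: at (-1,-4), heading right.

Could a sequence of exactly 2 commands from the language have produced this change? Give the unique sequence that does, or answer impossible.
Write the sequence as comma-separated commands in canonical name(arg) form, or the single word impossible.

arc(right, 1), spin(left)

key: running spin(left) before arc(right, 1) would end elsewhere — order is forced
begin: at (-2,-3), heading right
[1] after arc(right, 1): at (-1,-4), heading down
[2] after spin(left): at (-1,-4), heading right
no rival 2-sequence matches.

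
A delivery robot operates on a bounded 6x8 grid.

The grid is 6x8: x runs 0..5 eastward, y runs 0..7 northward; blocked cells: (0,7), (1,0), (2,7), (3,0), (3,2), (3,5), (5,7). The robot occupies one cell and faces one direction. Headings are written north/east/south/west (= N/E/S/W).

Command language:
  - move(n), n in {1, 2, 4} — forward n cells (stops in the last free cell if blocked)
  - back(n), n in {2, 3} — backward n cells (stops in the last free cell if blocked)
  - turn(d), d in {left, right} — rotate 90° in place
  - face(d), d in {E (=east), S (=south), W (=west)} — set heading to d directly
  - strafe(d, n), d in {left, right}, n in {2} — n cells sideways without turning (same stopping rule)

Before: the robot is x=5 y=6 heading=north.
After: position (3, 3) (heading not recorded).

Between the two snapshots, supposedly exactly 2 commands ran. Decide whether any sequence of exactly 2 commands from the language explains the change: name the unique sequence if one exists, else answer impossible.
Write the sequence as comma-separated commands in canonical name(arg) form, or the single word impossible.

back(3), strafe(left, 2)

key: order matters: swapping back(3) and strafe(left, 2) lands elsewhere
initial: x=5 y=6 heading=north
t=1 back(3) ⇒ x=5 y=3 heading=north
t=2 strafe(left, 2) ⇒ x=3 y=3 heading=north
uniquely the one of 144 2-step routes that fits.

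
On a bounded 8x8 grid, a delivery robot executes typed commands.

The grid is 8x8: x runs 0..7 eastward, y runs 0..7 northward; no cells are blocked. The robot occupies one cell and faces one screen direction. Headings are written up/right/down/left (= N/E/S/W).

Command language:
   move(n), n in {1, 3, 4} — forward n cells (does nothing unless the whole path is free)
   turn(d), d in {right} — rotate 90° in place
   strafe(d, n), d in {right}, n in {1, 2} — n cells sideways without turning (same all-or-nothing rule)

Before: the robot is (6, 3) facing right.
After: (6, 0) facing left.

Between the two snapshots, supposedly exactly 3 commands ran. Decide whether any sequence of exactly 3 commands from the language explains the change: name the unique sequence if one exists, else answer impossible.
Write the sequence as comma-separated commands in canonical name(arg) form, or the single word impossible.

key: cell and facing (now W) both changed — the 3 commands mix motion and turning
begin: (6, 3) facing right
step 1 (turn(right)): (6, 3) facing down
step 2 (move(3)): (6, 0) facing down
step 3 (turn(right)): (6, 0) facing left
uniquely the one of 216 3-step routes that fits.

turn(right), move(3), turn(right)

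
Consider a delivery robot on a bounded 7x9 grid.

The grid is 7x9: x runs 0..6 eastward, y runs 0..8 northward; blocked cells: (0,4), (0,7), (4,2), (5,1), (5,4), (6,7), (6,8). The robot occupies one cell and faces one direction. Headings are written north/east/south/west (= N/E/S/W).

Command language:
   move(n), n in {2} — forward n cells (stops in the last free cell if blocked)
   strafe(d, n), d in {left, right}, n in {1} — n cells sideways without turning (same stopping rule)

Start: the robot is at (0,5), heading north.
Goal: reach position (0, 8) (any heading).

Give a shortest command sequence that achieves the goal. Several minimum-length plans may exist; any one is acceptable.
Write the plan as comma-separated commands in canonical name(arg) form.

initial: at (0,5), heading north
step 1 (move(2)): at (0,6), heading north
step 2 (strafe(right, 1)): at (1,6), heading north
step 3 (move(2)): at (1,8), heading north
step 4 (strafe(left, 1)): at (0,8), heading north
nothing shorter than 4 reaches the goal.

move(2), strafe(right, 1), move(2), strafe(left, 1)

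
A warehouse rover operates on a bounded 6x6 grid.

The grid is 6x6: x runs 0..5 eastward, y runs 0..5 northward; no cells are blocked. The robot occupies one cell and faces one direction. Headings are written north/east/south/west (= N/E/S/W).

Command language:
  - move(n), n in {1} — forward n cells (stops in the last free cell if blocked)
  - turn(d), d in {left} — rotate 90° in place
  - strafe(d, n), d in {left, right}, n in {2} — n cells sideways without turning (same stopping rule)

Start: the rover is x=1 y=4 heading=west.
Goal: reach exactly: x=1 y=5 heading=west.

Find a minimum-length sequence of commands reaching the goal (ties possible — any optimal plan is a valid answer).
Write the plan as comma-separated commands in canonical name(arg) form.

strafe(right, 2)

initial: x=1 y=4 heading=west
step 1 (strafe(right, 2)): x=1 y=5 heading=west
shorter routes all fall short; 1 is best.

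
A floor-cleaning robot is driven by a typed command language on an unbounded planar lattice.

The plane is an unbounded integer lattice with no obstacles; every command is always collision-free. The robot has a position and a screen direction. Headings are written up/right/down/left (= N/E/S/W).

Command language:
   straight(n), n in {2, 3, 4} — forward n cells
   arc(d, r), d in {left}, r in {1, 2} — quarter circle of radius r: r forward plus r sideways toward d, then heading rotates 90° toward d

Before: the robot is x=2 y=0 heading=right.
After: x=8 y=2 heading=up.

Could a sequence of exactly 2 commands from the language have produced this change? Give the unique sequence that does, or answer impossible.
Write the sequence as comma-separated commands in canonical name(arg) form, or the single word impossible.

straight(4), arc(left, 2)

key: position moved to (8,2) AND the heading swung to N — translation plus rotation needed
t0: x=2 y=0 heading=right
t=1 straight(4) ⇒ x=6 y=0 heading=right
t=2 arc(left, 2) ⇒ x=8 y=2 heading=up
no other 2-command option fits: unique.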